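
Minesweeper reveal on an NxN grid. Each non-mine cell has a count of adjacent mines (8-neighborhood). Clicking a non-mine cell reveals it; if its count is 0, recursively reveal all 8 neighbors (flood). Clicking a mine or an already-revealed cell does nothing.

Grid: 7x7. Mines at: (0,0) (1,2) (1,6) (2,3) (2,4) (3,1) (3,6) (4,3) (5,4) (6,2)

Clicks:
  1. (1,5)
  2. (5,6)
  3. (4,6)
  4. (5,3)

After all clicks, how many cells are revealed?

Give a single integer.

Click 1 (1,5) count=2: revealed 1 new [(1,5)] -> total=1
Click 2 (5,6) count=0: revealed 6 new [(4,5) (4,6) (5,5) (5,6) (6,5) (6,6)] -> total=7
Click 3 (4,6) count=1: revealed 0 new [(none)] -> total=7
Click 4 (5,3) count=3: revealed 1 new [(5,3)] -> total=8

Answer: 8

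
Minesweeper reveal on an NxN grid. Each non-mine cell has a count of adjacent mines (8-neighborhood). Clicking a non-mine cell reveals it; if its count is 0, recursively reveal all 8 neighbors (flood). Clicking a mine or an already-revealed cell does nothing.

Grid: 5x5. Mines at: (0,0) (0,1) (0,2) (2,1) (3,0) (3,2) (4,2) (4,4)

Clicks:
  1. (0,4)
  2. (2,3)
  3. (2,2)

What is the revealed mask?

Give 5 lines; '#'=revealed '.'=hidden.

Click 1 (0,4) count=0: revealed 8 new [(0,3) (0,4) (1,3) (1,4) (2,3) (2,4) (3,3) (3,4)] -> total=8
Click 2 (2,3) count=1: revealed 0 new [(none)] -> total=8
Click 3 (2,2) count=2: revealed 1 new [(2,2)] -> total=9

Answer: ...##
...##
..###
...##
.....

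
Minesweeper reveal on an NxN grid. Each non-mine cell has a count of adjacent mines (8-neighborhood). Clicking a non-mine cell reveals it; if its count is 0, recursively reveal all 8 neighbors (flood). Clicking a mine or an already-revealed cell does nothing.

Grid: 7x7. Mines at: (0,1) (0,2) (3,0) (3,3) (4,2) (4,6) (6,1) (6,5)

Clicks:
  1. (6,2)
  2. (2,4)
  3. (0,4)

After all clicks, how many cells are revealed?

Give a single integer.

Answer: 16

Derivation:
Click 1 (6,2) count=1: revealed 1 new [(6,2)] -> total=1
Click 2 (2,4) count=1: revealed 1 new [(2,4)] -> total=2
Click 3 (0,4) count=0: revealed 14 new [(0,3) (0,4) (0,5) (0,6) (1,3) (1,4) (1,5) (1,6) (2,3) (2,5) (2,6) (3,4) (3,5) (3,6)] -> total=16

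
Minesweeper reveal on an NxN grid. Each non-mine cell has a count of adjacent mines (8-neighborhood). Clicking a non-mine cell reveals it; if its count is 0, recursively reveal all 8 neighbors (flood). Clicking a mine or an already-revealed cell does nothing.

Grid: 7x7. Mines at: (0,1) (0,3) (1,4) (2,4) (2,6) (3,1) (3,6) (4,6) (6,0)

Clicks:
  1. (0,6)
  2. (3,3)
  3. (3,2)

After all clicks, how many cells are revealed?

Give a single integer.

Answer: 6

Derivation:
Click 1 (0,6) count=0: revealed 4 new [(0,5) (0,6) (1,5) (1,6)] -> total=4
Click 2 (3,3) count=1: revealed 1 new [(3,3)] -> total=5
Click 3 (3,2) count=1: revealed 1 new [(3,2)] -> total=6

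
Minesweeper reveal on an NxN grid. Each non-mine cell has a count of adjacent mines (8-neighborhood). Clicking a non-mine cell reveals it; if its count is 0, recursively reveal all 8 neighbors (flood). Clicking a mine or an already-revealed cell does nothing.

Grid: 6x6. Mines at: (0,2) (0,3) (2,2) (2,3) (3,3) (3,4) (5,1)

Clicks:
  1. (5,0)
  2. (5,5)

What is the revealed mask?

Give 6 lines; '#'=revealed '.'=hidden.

Click 1 (5,0) count=1: revealed 1 new [(5,0)] -> total=1
Click 2 (5,5) count=0: revealed 8 new [(4,2) (4,3) (4,4) (4,5) (5,2) (5,3) (5,4) (5,5)] -> total=9

Answer: ......
......
......
......
..####
#.####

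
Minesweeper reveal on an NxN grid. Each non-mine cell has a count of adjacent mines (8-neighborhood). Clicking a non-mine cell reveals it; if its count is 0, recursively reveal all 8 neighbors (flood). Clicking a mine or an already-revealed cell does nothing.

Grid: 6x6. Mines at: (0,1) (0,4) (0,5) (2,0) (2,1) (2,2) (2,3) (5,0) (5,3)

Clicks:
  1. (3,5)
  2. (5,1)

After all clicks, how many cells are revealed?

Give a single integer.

Click 1 (3,5) count=0: revealed 10 new [(1,4) (1,5) (2,4) (2,5) (3,4) (3,5) (4,4) (4,5) (5,4) (5,5)] -> total=10
Click 2 (5,1) count=1: revealed 1 new [(5,1)] -> total=11

Answer: 11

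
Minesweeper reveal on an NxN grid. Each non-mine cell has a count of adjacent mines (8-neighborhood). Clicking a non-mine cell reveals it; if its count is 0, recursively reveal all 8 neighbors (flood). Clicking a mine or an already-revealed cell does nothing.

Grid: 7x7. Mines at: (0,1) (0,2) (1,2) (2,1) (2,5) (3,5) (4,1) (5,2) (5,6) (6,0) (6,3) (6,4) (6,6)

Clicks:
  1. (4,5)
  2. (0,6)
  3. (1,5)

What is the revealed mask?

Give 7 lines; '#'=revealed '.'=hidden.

Click 1 (4,5) count=2: revealed 1 new [(4,5)] -> total=1
Click 2 (0,6) count=0: revealed 8 new [(0,3) (0,4) (0,5) (0,6) (1,3) (1,4) (1,5) (1,6)] -> total=9
Click 3 (1,5) count=1: revealed 0 new [(none)] -> total=9

Answer: ...####
...####
.......
.......
.....#.
.......
.......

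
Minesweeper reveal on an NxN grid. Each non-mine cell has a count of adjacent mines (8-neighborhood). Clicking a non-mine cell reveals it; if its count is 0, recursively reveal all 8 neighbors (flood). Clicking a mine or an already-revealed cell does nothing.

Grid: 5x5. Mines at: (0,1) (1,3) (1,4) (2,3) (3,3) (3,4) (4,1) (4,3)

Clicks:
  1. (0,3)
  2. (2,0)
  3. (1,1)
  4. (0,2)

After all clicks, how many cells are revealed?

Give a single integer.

Click 1 (0,3) count=2: revealed 1 new [(0,3)] -> total=1
Click 2 (2,0) count=0: revealed 9 new [(1,0) (1,1) (1,2) (2,0) (2,1) (2,2) (3,0) (3,1) (3,2)] -> total=10
Click 3 (1,1) count=1: revealed 0 new [(none)] -> total=10
Click 4 (0,2) count=2: revealed 1 new [(0,2)] -> total=11

Answer: 11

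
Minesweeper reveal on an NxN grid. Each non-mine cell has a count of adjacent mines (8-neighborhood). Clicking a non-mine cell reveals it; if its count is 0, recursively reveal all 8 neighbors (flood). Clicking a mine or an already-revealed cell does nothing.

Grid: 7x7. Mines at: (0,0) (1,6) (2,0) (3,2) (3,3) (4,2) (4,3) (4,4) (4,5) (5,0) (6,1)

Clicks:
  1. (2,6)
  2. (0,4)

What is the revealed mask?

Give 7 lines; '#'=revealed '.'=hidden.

Answer: .#####.
.#####.
.######
.......
.......
.......
.......

Derivation:
Click 1 (2,6) count=1: revealed 1 new [(2,6)] -> total=1
Click 2 (0,4) count=0: revealed 15 new [(0,1) (0,2) (0,3) (0,4) (0,5) (1,1) (1,2) (1,3) (1,4) (1,5) (2,1) (2,2) (2,3) (2,4) (2,5)] -> total=16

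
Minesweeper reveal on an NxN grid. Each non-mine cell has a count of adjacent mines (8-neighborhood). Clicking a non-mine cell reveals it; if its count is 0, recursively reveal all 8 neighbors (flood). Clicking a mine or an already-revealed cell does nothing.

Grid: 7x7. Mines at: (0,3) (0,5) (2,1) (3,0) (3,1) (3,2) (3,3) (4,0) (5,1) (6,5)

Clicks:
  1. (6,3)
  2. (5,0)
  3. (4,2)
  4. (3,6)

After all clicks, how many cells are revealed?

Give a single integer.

Click 1 (6,3) count=0: revealed 9 new [(4,2) (4,3) (4,4) (5,2) (5,3) (5,4) (6,2) (6,3) (6,4)] -> total=9
Click 2 (5,0) count=2: revealed 1 new [(5,0)] -> total=10
Click 3 (4,2) count=4: revealed 0 new [(none)] -> total=10
Click 4 (3,6) count=0: revealed 13 new [(1,4) (1,5) (1,6) (2,4) (2,5) (2,6) (3,4) (3,5) (3,6) (4,5) (4,6) (5,5) (5,6)] -> total=23

Answer: 23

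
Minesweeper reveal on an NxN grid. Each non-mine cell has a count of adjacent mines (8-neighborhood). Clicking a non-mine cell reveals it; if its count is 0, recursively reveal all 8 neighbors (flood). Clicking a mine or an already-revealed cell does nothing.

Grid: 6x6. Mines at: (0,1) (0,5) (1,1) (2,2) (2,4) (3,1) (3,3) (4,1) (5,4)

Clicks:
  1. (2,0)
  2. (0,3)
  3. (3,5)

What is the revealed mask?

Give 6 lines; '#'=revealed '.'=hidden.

Click 1 (2,0) count=2: revealed 1 new [(2,0)] -> total=1
Click 2 (0,3) count=0: revealed 6 new [(0,2) (0,3) (0,4) (1,2) (1,3) (1,4)] -> total=7
Click 3 (3,5) count=1: revealed 1 new [(3,5)] -> total=8

Answer: ..###.
..###.
#.....
.....#
......
......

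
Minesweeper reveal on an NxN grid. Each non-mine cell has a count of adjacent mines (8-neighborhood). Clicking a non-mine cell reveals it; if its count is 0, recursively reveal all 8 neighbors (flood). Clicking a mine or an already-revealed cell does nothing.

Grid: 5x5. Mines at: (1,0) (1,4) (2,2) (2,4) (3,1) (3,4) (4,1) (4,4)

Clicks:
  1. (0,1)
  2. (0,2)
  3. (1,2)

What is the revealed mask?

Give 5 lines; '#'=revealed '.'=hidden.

Click 1 (0,1) count=1: revealed 1 new [(0,1)] -> total=1
Click 2 (0,2) count=0: revealed 5 new [(0,2) (0,3) (1,1) (1,2) (1,3)] -> total=6
Click 3 (1,2) count=1: revealed 0 new [(none)] -> total=6

Answer: .###.
.###.
.....
.....
.....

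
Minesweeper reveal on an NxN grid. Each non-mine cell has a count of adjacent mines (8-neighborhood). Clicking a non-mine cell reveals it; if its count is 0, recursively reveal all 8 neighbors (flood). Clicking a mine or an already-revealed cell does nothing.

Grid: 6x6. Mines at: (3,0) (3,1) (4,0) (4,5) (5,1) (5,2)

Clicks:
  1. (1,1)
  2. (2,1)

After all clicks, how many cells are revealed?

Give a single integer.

Answer: 25

Derivation:
Click 1 (1,1) count=0: revealed 25 new [(0,0) (0,1) (0,2) (0,3) (0,4) (0,5) (1,0) (1,1) (1,2) (1,3) (1,4) (1,5) (2,0) (2,1) (2,2) (2,3) (2,4) (2,5) (3,2) (3,3) (3,4) (3,5) (4,2) (4,3) (4,4)] -> total=25
Click 2 (2,1) count=2: revealed 0 new [(none)] -> total=25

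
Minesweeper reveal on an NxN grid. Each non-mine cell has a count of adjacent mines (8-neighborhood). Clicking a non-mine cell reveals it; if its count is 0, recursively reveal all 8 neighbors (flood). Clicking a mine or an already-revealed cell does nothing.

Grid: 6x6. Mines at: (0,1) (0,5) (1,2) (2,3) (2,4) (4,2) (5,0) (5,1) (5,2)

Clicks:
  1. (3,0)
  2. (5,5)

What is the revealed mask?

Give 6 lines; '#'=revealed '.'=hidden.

Answer: ......
##....
##....
##.###
##.###
...###

Derivation:
Click 1 (3,0) count=0: revealed 8 new [(1,0) (1,1) (2,0) (2,1) (3,0) (3,1) (4,0) (4,1)] -> total=8
Click 2 (5,5) count=0: revealed 9 new [(3,3) (3,4) (3,5) (4,3) (4,4) (4,5) (5,3) (5,4) (5,5)] -> total=17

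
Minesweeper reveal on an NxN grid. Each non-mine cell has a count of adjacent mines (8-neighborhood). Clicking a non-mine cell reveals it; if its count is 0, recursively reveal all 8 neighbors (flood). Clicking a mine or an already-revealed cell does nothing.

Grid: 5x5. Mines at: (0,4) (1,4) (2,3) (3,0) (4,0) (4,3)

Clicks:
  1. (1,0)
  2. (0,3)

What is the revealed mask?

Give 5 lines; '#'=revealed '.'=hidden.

Click 1 (1,0) count=0: revealed 11 new [(0,0) (0,1) (0,2) (0,3) (1,0) (1,1) (1,2) (1,3) (2,0) (2,1) (2,2)] -> total=11
Click 2 (0,3) count=2: revealed 0 new [(none)] -> total=11

Answer: ####.
####.
###..
.....
.....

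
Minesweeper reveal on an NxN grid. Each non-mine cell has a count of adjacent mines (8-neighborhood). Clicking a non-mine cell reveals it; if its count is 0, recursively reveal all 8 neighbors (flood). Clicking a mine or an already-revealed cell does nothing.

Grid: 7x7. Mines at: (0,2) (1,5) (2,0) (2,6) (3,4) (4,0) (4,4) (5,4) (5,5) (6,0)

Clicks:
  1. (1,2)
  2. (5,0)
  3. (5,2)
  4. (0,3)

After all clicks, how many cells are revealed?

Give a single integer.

Click 1 (1,2) count=1: revealed 1 new [(1,2)] -> total=1
Click 2 (5,0) count=2: revealed 1 new [(5,0)] -> total=2
Click 3 (5,2) count=0: revealed 17 new [(1,1) (1,3) (2,1) (2,2) (2,3) (3,1) (3,2) (3,3) (4,1) (4,2) (4,3) (5,1) (5,2) (5,3) (6,1) (6,2) (6,3)] -> total=19
Click 4 (0,3) count=1: revealed 1 new [(0,3)] -> total=20

Answer: 20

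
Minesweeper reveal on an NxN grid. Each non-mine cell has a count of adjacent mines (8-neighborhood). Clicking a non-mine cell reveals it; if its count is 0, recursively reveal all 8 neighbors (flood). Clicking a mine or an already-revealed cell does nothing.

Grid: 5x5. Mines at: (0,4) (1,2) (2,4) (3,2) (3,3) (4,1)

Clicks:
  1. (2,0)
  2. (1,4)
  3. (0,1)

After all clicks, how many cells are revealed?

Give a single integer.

Answer: 9

Derivation:
Click 1 (2,0) count=0: revealed 8 new [(0,0) (0,1) (1,0) (1,1) (2,0) (2,1) (3,0) (3,1)] -> total=8
Click 2 (1,4) count=2: revealed 1 new [(1,4)] -> total=9
Click 3 (0,1) count=1: revealed 0 new [(none)] -> total=9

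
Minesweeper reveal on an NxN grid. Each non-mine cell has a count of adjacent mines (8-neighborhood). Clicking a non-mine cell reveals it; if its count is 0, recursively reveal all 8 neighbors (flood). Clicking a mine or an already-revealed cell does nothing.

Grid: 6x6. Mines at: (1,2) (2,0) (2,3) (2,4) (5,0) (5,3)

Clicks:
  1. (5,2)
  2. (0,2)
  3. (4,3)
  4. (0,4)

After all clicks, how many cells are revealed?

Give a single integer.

Answer: 9

Derivation:
Click 1 (5,2) count=1: revealed 1 new [(5,2)] -> total=1
Click 2 (0,2) count=1: revealed 1 new [(0,2)] -> total=2
Click 3 (4,3) count=1: revealed 1 new [(4,3)] -> total=3
Click 4 (0,4) count=0: revealed 6 new [(0,3) (0,4) (0,5) (1,3) (1,4) (1,5)] -> total=9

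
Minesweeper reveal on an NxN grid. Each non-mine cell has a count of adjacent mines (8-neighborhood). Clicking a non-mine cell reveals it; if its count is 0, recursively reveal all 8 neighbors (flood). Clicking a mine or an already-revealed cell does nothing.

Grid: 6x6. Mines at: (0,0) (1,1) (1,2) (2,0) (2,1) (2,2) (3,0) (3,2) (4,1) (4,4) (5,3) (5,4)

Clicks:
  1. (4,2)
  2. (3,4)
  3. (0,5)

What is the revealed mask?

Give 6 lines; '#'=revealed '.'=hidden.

Answer: ...###
...###
...###
...###
..#...
......

Derivation:
Click 1 (4,2) count=3: revealed 1 new [(4,2)] -> total=1
Click 2 (3,4) count=1: revealed 1 new [(3,4)] -> total=2
Click 3 (0,5) count=0: revealed 11 new [(0,3) (0,4) (0,5) (1,3) (1,4) (1,5) (2,3) (2,4) (2,5) (3,3) (3,5)] -> total=13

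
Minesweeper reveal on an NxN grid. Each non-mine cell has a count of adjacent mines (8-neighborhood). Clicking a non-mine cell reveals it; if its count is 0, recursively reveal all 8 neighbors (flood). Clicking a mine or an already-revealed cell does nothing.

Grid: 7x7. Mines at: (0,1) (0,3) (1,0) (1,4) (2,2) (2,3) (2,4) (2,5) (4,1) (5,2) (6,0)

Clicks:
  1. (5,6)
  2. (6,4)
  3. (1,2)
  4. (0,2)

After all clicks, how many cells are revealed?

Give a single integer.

Answer: 18

Derivation:
Click 1 (5,6) count=0: revealed 16 new [(3,3) (3,4) (3,5) (3,6) (4,3) (4,4) (4,5) (4,6) (5,3) (5,4) (5,5) (5,6) (6,3) (6,4) (6,5) (6,6)] -> total=16
Click 2 (6,4) count=0: revealed 0 new [(none)] -> total=16
Click 3 (1,2) count=4: revealed 1 new [(1,2)] -> total=17
Click 4 (0,2) count=2: revealed 1 new [(0,2)] -> total=18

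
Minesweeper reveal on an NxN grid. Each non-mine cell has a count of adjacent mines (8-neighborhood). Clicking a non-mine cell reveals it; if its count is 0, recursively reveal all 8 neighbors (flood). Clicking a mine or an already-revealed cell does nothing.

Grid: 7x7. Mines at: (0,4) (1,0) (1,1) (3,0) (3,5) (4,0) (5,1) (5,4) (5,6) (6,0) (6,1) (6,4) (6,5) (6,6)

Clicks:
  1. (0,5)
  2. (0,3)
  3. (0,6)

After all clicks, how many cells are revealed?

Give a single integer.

Answer: 7

Derivation:
Click 1 (0,5) count=1: revealed 1 new [(0,5)] -> total=1
Click 2 (0,3) count=1: revealed 1 new [(0,3)] -> total=2
Click 3 (0,6) count=0: revealed 5 new [(0,6) (1,5) (1,6) (2,5) (2,6)] -> total=7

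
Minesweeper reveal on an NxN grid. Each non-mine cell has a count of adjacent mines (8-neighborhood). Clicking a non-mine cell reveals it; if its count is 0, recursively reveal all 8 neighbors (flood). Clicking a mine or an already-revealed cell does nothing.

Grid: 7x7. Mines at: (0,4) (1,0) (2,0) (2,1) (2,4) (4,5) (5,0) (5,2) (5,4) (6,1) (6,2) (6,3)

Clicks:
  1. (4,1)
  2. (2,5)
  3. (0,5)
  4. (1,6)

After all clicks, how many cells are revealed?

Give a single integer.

Answer: 9

Derivation:
Click 1 (4,1) count=2: revealed 1 new [(4,1)] -> total=1
Click 2 (2,5) count=1: revealed 1 new [(2,5)] -> total=2
Click 3 (0,5) count=1: revealed 1 new [(0,5)] -> total=3
Click 4 (1,6) count=0: revealed 6 new [(0,6) (1,5) (1,6) (2,6) (3,5) (3,6)] -> total=9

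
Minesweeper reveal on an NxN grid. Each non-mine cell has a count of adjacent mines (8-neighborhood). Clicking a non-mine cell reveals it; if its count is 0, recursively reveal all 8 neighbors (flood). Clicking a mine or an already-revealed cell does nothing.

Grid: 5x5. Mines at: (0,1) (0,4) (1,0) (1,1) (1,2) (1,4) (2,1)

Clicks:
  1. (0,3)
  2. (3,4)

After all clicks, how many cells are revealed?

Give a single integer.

Click 1 (0,3) count=3: revealed 1 new [(0,3)] -> total=1
Click 2 (3,4) count=0: revealed 13 new [(2,2) (2,3) (2,4) (3,0) (3,1) (3,2) (3,3) (3,4) (4,0) (4,1) (4,2) (4,3) (4,4)] -> total=14

Answer: 14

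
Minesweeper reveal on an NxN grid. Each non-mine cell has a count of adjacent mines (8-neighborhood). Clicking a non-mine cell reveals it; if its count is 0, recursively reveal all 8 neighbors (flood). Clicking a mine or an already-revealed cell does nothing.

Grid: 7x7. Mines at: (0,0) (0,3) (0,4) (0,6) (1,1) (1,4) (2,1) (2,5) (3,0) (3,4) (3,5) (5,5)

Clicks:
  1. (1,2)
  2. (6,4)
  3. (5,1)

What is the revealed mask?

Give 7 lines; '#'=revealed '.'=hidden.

Answer: .......
..#....
.......
.###...
#####..
#####..
#####..

Derivation:
Click 1 (1,2) count=3: revealed 1 new [(1,2)] -> total=1
Click 2 (6,4) count=1: revealed 1 new [(6,4)] -> total=2
Click 3 (5,1) count=0: revealed 17 new [(3,1) (3,2) (3,3) (4,0) (4,1) (4,2) (4,3) (4,4) (5,0) (5,1) (5,2) (5,3) (5,4) (6,0) (6,1) (6,2) (6,3)] -> total=19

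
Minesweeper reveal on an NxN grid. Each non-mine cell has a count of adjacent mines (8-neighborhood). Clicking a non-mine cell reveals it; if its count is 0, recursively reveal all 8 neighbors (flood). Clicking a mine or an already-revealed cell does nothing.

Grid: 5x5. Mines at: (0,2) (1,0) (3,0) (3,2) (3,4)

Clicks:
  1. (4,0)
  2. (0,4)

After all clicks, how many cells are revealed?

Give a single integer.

Answer: 7

Derivation:
Click 1 (4,0) count=1: revealed 1 new [(4,0)] -> total=1
Click 2 (0,4) count=0: revealed 6 new [(0,3) (0,4) (1,3) (1,4) (2,3) (2,4)] -> total=7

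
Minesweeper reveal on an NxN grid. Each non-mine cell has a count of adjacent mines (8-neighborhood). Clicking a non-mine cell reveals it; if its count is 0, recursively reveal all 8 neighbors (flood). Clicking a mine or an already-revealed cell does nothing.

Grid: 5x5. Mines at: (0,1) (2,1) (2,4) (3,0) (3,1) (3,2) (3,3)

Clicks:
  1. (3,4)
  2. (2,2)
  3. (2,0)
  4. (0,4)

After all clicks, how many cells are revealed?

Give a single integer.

Click 1 (3,4) count=2: revealed 1 new [(3,4)] -> total=1
Click 2 (2,2) count=4: revealed 1 new [(2,2)] -> total=2
Click 3 (2,0) count=3: revealed 1 new [(2,0)] -> total=3
Click 4 (0,4) count=0: revealed 6 new [(0,2) (0,3) (0,4) (1,2) (1,3) (1,4)] -> total=9

Answer: 9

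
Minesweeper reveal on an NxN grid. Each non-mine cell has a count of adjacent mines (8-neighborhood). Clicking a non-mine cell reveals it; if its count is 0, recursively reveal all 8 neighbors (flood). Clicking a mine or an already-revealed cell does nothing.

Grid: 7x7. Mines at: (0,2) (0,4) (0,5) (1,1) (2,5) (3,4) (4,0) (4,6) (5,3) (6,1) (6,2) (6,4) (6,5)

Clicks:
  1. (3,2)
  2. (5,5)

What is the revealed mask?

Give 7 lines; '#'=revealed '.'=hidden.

Answer: .......
.......
.###...
.###...
.###...
.....#.
.......

Derivation:
Click 1 (3,2) count=0: revealed 9 new [(2,1) (2,2) (2,3) (3,1) (3,2) (3,3) (4,1) (4,2) (4,3)] -> total=9
Click 2 (5,5) count=3: revealed 1 new [(5,5)] -> total=10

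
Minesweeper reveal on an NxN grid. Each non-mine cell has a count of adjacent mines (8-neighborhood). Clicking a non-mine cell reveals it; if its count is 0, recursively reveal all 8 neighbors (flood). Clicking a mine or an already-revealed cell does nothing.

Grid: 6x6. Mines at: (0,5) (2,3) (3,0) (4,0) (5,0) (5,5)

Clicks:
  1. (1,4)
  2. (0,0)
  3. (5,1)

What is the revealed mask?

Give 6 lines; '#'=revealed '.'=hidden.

Click 1 (1,4) count=2: revealed 1 new [(1,4)] -> total=1
Click 2 (0,0) count=0: revealed 12 new [(0,0) (0,1) (0,2) (0,3) (0,4) (1,0) (1,1) (1,2) (1,3) (2,0) (2,1) (2,2)] -> total=13
Click 3 (5,1) count=2: revealed 1 new [(5,1)] -> total=14

Answer: #####.
#####.
###...
......
......
.#....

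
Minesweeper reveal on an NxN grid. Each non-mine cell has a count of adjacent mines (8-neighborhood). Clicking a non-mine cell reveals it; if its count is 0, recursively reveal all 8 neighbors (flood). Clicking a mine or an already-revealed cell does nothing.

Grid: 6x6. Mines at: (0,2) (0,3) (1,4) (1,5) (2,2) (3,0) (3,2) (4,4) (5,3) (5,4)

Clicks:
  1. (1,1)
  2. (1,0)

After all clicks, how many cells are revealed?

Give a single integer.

Click 1 (1,1) count=2: revealed 1 new [(1,1)] -> total=1
Click 2 (1,0) count=0: revealed 5 new [(0,0) (0,1) (1,0) (2,0) (2,1)] -> total=6

Answer: 6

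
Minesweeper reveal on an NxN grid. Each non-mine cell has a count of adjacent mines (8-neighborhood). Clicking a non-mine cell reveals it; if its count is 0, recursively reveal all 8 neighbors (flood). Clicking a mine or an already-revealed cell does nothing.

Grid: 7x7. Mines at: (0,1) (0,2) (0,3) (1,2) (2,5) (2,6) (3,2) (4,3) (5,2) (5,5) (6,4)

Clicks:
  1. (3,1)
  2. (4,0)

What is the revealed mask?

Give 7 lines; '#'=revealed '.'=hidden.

Click 1 (3,1) count=1: revealed 1 new [(3,1)] -> total=1
Click 2 (4,0) count=0: revealed 11 new [(1,0) (1,1) (2,0) (2,1) (3,0) (4,0) (4,1) (5,0) (5,1) (6,0) (6,1)] -> total=12

Answer: .......
##.....
##.....
##.....
##.....
##.....
##.....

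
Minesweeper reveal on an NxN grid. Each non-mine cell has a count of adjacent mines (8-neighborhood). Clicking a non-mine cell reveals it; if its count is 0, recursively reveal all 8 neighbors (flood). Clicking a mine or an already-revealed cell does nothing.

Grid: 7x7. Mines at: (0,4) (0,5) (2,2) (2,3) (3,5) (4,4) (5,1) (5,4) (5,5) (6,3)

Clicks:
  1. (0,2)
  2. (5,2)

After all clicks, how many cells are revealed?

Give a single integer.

Click 1 (0,2) count=0: revealed 14 new [(0,0) (0,1) (0,2) (0,3) (1,0) (1,1) (1,2) (1,3) (2,0) (2,1) (3,0) (3,1) (4,0) (4,1)] -> total=14
Click 2 (5,2) count=2: revealed 1 new [(5,2)] -> total=15

Answer: 15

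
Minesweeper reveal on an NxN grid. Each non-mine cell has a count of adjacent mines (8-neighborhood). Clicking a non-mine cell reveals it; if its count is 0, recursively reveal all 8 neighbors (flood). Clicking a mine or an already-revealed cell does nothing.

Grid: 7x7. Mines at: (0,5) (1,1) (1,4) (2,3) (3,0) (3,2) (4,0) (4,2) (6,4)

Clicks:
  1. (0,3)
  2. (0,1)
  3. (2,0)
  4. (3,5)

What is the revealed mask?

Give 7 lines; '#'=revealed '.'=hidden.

Answer: .#.#...
.....##
#...###
...####
...####
...####
.....##

Derivation:
Click 1 (0,3) count=1: revealed 1 new [(0,3)] -> total=1
Click 2 (0,1) count=1: revealed 1 new [(0,1)] -> total=2
Click 3 (2,0) count=2: revealed 1 new [(2,0)] -> total=3
Click 4 (3,5) count=0: revealed 19 new [(1,5) (1,6) (2,4) (2,5) (2,6) (3,3) (3,4) (3,5) (3,6) (4,3) (4,4) (4,5) (4,6) (5,3) (5,4) (5,5) (5,6) (6,5) (6,6)] -> total=22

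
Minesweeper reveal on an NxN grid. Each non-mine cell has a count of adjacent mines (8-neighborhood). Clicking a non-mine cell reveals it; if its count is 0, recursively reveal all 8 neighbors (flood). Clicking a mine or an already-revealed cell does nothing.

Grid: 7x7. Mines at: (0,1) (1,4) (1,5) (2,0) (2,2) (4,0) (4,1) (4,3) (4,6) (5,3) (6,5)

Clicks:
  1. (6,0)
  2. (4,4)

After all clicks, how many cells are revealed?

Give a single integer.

Answer: 7

Derivation:
Click 1 (6,0) count=0: revealed 6 new [(5,0) (5,1) (5,2) (6,0) (6,1) (6,2)] -> total=6
Click 2 (4,4) count=2: revealed 1 new [(4,4)] -> total=7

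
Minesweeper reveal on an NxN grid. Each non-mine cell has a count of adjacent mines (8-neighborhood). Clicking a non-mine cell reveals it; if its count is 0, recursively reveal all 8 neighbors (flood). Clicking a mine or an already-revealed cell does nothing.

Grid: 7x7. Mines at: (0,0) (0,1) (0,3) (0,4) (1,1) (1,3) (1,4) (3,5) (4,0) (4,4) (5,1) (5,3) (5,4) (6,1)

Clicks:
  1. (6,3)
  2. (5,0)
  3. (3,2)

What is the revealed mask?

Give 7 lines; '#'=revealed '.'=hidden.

Answer: .......
.......
.###...
.###...
.###...
#......
...#...

Derivation:
Click 1 (6,3) count=2: revealed 1 new [(6,3)] -> total=1
Click 2 (5,0) count=3: revealed 1 new [(5,0)] -> total=2
Click 3 (3,2) count=0: revealed 9 new [(2,1) (2,2) (2,3) (3,1) (3,2) (3,3) (4,1) (4,2) (4,3)] -> total=11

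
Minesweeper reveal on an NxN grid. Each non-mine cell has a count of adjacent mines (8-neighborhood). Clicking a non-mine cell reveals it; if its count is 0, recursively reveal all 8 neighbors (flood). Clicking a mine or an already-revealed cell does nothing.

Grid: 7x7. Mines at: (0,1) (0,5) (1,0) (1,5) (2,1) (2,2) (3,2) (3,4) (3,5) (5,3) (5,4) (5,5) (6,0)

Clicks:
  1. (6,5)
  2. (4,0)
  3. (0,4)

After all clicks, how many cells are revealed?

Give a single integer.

Click 1 (6,5) count=2: revealed 1 new [(6,5)] -> total=1
Click 2 (4,0) count=0: revealed 6 new [(3,0) (3,1) (4,0) (4,1) (5,0) (5,1)] -> total=7
Click 3 (0,4) count=2: revealed 1 new [(0,4)] -> total=8

Answer: 8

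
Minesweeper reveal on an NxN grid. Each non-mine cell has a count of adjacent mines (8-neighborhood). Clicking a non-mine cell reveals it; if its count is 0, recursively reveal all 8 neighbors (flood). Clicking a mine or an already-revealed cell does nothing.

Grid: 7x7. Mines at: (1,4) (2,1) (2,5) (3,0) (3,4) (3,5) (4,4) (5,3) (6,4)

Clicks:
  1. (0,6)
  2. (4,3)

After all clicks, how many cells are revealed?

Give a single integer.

Click 1 (0,6) count=0: revealed 4 new [(0,5) (0,6) (1,5) (1,6)] -> total=4
Click 2 (4,3) count=3: revealed 1 new [(4,3)] -> total=5

Answer: 5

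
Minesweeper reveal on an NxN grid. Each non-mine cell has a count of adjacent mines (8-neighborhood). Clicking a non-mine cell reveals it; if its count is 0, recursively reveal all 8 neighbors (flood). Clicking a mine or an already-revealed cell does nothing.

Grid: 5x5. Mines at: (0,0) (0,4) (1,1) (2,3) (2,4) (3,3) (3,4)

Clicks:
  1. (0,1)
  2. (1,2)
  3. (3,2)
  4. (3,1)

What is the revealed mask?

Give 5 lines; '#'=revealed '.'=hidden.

Click 1 (0,1) count=2: revealed 1 new [(0,1)] -> total=1
Click 2 (1,2) count=2: revealed 1 new [(1,2)] -> total=2
Click 3 (3,2) count=2: revealed 1 new [(3,2)] -> total=3
Click 4 (3,1) count=0: revealed 8 new [(2,0) (2,1) (2,2) (3,0) (3,1) (4,0) (4,1) (4,2)] -> total=11

Answer: .#...
..#..
###..
###..
###..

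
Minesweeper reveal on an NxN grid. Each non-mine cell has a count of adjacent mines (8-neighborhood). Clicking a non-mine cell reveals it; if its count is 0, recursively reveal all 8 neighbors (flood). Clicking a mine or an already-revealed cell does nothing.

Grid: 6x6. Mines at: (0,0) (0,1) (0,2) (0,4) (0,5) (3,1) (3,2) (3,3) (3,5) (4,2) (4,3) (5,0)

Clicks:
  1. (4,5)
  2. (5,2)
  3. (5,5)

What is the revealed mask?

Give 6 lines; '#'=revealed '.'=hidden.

Click 1 (4,5) count=1: revealed 1 new [(4,5)] -> total=1
Click 2 (5,2) count=2: revealed 1 new [(5,2)] -> total=2
Click 3 (5,5) count=0: revealed 3 new [(4,4) (5,4) (5,5)] -> total=5

Answer: ......
......
......
......
....##
..#.##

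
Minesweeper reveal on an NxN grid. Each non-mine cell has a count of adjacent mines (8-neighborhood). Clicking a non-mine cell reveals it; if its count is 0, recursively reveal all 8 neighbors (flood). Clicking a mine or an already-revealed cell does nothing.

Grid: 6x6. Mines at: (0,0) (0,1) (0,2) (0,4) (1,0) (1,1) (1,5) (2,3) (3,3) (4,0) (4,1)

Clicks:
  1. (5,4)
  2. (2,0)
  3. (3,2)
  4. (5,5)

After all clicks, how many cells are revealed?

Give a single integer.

Answer: 14

Derivation:
Click 1 (5,4) count=0: revealed 12 new [(2,4) (2,5) (3,4) (3,5) (4,2) (4,3) (4,4) (4,5) (5,2) (5,3) (5,4) (5,5)] -> total=12
Click 2 (2,0) count=2: revealed 1 new [(2,0)] -> total=13
Click 3 (3,2) count=3: revealed 1 new [(3,2)] -> total=14
Click 4 (5,5) count=0: revealed 0 new [(none)] -> total=14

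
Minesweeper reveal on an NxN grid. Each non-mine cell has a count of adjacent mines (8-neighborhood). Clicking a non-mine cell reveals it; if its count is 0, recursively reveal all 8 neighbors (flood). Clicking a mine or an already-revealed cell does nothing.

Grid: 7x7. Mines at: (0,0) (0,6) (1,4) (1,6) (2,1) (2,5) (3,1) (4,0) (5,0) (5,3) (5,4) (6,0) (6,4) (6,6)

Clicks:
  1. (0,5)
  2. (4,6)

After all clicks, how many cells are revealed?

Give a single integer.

Answer: 7

Derivation:
Click 1 (0,5) count=3: revealed 1 new [(0,5)] -> total=1
Click 2 (4,6) count=0: revealed 6 new [(3,5) (3,6) (4,5) (4,6) (5,5) (5,6)] -> total=7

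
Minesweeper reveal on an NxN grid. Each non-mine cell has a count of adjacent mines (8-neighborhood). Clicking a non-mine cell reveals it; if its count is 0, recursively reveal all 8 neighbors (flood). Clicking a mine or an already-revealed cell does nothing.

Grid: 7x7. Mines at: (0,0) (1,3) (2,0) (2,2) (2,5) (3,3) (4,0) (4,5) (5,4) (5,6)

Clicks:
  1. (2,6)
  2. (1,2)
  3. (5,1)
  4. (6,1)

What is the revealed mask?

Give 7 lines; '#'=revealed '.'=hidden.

Answer: .......
..#....
......#
.......
.###...
####...
####...

Derivation:
Click 1 (2,6) count=1: revealed 1 new [(2,6)] -> total=1
Click 2 (1,2) count=2: revealed 1 new [(1,2)] -> total=2
Click 3 (5,1) count=1: revealed 1 new [(5,1)] -> total=3
Click 4 (6,1) count=0: revealed 10 new [(4,1) (4,2) (4,3) (5,0) (5,2) (5,3) (6,0) (6,1) (6,2) (6,3)] -> total=13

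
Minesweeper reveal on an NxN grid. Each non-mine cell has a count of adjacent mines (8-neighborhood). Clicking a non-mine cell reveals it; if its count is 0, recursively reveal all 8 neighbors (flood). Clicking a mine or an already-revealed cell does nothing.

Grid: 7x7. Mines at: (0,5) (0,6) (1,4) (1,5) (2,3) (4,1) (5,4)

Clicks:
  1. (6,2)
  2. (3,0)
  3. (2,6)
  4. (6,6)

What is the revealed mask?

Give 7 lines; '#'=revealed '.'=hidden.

Click 1 (6,2) count=0: revealed 8 new [(5,0) (5,1) (5,2) (5,3) (6,0) (6,1) (6,2) (6,3)] -> total=8
Click 2 (3,0) count=1: revealed 1 new [(3,0)] -> total=9
Click 3 (2,6) count=1: revealed 1 new [(2,6)] -> total=10
Click 4 (6,6) count=0: revealed 12 new [(2,4) (2,5) (3,4) (3,5) (3,6) (4,4) (4,5) (4,6) (5,5) (5,6) (6,5) (6,6)] -> total=22

Answer: .......
.......
....###
#...###
....###
####.##
####.##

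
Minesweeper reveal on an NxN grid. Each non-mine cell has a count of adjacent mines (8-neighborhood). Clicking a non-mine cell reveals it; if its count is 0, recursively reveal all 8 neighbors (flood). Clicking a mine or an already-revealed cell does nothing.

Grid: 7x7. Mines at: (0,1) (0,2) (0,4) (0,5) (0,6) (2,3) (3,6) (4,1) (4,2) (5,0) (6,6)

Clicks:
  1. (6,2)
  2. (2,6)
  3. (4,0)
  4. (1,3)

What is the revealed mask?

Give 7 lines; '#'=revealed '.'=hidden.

Click 1 (6,2) count=0: revealed 16 new [(3,3) (3,4) (3,5) (4,3) (4,4) (4,5) (5,1) (5,2) (5,3) (5,4) (5,5) (6,1) (6,2) (6,3) (6,4) (6,5)] -> total=16
Click 2 (2,6) count=1: revealed 1 new [(2,6)] -> total=17
Click 3 (4,0) count=2: revealed 1 new [(4,0)] -> total=18
Click 4 (1,3) count=3: revealed 1 new [(1,3)] -> total=19

Answer: .......
...#...
......#
...###.
#..###.
.#####.
.#####.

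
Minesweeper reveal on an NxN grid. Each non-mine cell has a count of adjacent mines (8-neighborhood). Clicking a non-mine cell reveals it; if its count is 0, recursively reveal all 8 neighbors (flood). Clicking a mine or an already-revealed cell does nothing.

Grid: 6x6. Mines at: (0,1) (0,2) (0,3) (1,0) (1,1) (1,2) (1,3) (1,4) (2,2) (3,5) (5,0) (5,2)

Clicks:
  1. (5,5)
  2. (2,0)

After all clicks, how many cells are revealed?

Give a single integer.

Answer: 7

Derivation:
Click 1 (5,5) count=0: revealed 6 new [(4,3) (4,4) (4,5) (5,3) (5,4) (5,5)] -> total=6
Click 2 (2,0) count=2: revealed 1 new [(2,0)] -> total=7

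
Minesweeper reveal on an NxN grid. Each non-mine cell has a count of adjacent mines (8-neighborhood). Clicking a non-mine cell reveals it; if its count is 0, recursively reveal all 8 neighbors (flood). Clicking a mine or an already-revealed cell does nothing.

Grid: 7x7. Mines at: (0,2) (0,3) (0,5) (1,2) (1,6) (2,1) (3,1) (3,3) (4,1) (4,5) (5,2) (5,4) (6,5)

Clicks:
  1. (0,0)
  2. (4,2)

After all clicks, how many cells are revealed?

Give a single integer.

Answer: 5

Derivation:
Click 1 (0,0) count=0: revealed 4 new [(0,0) (0,1) (1,0) (1,1)] -> total=4
Click 2 (4,2) count=4: revealed 1 new [(4,2)] -> total=5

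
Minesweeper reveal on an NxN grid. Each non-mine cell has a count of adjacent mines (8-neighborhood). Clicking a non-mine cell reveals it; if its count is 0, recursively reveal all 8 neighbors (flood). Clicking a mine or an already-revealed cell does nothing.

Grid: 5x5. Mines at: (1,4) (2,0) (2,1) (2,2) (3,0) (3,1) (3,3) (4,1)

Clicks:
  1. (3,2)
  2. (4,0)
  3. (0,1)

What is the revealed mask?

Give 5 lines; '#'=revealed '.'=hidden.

Click 1 (3,2) count=5: revealed 1 new [(3,2)] -> total=1
Click 2 (4,0) count=3: revealed 1 new [(4,0)] -> total=2
Click 3 (0,1) count=0: revealed 8 new [(0,0) (0,1) (0,2) (0,3) (1,0) (1,1) (1,2) (1,3)] -> total=10

Answer: ####.
####.
.....
..#..
#....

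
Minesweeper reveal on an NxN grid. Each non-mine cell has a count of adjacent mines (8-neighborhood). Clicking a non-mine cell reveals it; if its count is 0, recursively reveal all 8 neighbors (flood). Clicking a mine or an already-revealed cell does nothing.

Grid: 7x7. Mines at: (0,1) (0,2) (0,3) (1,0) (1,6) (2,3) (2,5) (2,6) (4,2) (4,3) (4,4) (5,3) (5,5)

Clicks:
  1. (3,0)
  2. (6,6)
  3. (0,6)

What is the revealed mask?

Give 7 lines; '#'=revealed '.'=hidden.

Answer: ......#
.......
##.....
##.....
##.....
###....
###...#

Derivation:
Click 1 (3,0) count=0: revealed 12 new [(2,0) (2,1) (3,0) (3,1) (4,0) (4,1) (5,0) (5,1) (5,2) (6,0) (6,1) (6,2)] -> total=12
Click 2 (6,6) count=1: revealed 1 new [(6,6)] -> total=13
Click 3 (0,6) count=1: revealed 1 new [(0,6)] -> total=14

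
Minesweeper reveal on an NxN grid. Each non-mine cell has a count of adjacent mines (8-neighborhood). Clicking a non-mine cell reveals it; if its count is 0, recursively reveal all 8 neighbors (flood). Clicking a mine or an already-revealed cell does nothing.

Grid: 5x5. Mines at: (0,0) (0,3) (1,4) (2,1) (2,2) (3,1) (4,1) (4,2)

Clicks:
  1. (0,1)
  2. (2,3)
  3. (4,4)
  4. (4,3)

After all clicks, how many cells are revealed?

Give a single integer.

Answer: 7

Derivation:
Click 1 (0,1) count=1: revealed 1 new [(0,1)] -> total=1
Click 2 (2,3) count=2: revealed 1 new [(2,3)] -> total=2
Click 3 (4,4) count=0: revealed 5 new [(2,4) (3,3) (3,4) (4,3) (4,4)] -> total=7
Click 4 (4,3) count=1: revealed 0 new [(none)] -> total=7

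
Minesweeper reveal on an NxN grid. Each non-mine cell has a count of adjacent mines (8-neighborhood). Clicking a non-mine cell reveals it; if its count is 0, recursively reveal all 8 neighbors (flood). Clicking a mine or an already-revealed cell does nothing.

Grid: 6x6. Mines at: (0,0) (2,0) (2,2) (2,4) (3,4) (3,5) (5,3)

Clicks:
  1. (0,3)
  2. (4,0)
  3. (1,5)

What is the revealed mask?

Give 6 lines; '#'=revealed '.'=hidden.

Answer: .#####
.#####
......
###...
###...
###...

Derivation:
Click 1 (0,3) count=0: revealed 10 new [(0,1) (0,2) (0,3) (0,4) (0,5) (1,1) (1,2) (1,3) (1,4) (1,5)] -> total=10
Click 2 (4,0) count=0: revealed 9 new [(3,0) (3,1) (3,2) (4,0) (4,1) (4,2) (5,0) (5,1) (5,2)] -> total=19
Click 3 (1,5) count=1: revealed 0 new [(none)] -> total=19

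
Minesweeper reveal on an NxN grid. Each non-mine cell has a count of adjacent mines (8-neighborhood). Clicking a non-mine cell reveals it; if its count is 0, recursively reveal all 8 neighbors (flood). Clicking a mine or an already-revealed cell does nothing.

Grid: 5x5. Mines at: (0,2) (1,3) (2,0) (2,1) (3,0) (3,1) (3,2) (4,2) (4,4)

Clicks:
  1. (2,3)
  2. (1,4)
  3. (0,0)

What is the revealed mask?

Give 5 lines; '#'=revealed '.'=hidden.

Answer: ##...
##..#
...#.
.....
.....

Derivation:
Click 1 (2,3) count=2: revealed 1 new [(2,3)] -> total=1
Click 2 (1,4) count=1: revealed 1 new [(1,4)] -> total=2
Click 3 (0,0) count=0: revealed 4 new [(0,0) (0,1) (1,0) (1,1)] -> total=6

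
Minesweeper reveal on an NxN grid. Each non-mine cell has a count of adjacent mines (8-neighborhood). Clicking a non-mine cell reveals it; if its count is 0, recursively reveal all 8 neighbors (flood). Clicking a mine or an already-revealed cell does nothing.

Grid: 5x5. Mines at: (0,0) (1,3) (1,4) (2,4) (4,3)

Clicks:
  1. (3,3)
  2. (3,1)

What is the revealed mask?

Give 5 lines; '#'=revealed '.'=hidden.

Answer: .....
###..
###..
####.
###..

Derivation:
Click 1 (3,3) count=2: revealed 1 new [(3,3)] -> total=1
Click 2 (3,1) count=0: revealed 12 new [(1,0) (1,1) (1,2) (2,0) (2,1) (2,2) (3,0) (3,1) (3,2) (4,0) (4,1) (4,2)] -> total=13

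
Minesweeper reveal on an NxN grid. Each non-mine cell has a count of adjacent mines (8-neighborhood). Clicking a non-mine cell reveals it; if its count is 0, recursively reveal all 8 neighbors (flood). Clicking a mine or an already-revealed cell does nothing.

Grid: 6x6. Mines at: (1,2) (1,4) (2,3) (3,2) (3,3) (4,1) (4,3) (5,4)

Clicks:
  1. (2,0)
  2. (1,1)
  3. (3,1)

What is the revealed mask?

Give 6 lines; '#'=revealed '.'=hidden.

Click 1 (2,0) count=0: revealed 8 new [(0,0) (0,1) (1,0) (1,1) (2,0) (2,1) (3,0) (3,1)] -> total=8
Click 2 (1,1) count=1: revealed 0 new [(none)] -> total=8
Click 3 (3,1) count=2: revealed 0 new [(none)] -> total=8

Answer: ##....
##....
##....
##....
......
......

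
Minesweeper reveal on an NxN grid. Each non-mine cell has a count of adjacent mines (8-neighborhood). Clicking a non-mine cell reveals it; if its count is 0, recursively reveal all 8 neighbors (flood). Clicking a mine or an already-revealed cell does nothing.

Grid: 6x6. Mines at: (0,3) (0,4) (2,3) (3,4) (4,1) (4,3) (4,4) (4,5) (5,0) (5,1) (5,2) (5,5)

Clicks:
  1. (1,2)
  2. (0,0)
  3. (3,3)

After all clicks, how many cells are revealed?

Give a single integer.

Answer: 13

Derivation:
Click 1 (1,2) count=2: revealed 1 new [(1,2)] -> total=1
Click 2 (0,0) count=0: revealed 11 new [(0,0) (0,1) (0,2) (1,0) (1,1) (2,0) (2,1) (2,2) (3,0) (3,1) (3,2)] -> total=12
Click 3 (3,3) count=4: revealed 1 new [(3,3)] -> total=13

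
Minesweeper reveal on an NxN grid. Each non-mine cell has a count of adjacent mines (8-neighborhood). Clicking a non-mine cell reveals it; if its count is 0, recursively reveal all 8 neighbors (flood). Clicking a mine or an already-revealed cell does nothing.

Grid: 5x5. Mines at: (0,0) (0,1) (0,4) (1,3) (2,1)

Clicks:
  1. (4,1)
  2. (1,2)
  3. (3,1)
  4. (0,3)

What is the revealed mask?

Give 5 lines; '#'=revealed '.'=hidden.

Click 1 (4,1) count=0: revealed 13 new [(2,2) (2,3) (2,4) (3,0) (3,1) (3,2) (3,3) (3,4) (4,0) (4,1) (4,2) (4,3) (4,4)] -> total=13
Click 2 (1,2) count=3: revealed 1 new [(1,2)] -> total=14
Click 3 (3,1) count=1: revealed 0 new [(none)] -> total=14
Click 4 (0,3) count=2: revealed 1 new [(0,3)] -> total=15

Answer: ...#.
..#..
..###
#####
#####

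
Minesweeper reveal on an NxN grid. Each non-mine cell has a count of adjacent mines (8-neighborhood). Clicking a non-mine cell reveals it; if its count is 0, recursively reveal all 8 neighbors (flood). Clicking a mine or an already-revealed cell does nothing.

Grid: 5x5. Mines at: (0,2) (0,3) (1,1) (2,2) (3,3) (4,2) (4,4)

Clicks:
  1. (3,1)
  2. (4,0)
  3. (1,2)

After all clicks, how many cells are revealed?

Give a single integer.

Click 1 (3,1) count=2: revealed 1 new [(3,1)] -> total=1
Click 2 (4,0) count=0: revealed 5 new [(2,0) (2,1) (3,0) (4,0) (4,1)] -> total=6
Click 3 (1,2) count=4: revealed 1 new [(1,2)] -> total=7

Answer: 7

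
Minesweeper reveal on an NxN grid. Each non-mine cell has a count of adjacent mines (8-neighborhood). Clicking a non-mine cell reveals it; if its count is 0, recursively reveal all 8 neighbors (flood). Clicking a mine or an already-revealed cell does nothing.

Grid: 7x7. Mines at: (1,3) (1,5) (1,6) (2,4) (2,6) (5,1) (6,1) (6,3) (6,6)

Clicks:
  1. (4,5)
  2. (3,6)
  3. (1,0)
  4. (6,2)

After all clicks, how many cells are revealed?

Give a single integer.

Click 1 (4,5) count=0: revealed 29 new [(0,0) (0,1) (0,2) (1,0) (1,1) (1,2) (2,0) (2,1) (2,2) (2,3) (3,0) (3,1) (3,2) (3,3) (3,4) (3,5) (3,6) (4,0) (4,1) (4,2) (4,3) (4,4) (4,5) (4,6) (5,2) (5,3) (5,4) (5,5) (5,6)] -> total=29
Click 2 (3,6) count=1: revealed 0 new [(none)] -> total=29
Click 3 (1,0) count=0: revealed 0 new [(none)] -> total=29
Click 4 (6,2) count=3: revealed 1 new [(6,2)] -> total=30

Answer: 30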